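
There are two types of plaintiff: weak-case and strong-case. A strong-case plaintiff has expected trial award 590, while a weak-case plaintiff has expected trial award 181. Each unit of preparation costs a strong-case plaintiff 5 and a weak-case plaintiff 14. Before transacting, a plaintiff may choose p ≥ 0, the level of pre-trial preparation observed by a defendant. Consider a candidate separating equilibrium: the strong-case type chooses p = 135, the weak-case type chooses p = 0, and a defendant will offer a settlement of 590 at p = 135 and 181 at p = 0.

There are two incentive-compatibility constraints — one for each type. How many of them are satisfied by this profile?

Strong-case type: signal → 590 − 5 × 135 = -85; deviate to 0 → 181. IC fails (-85 < 181).
Weak-case type: stay at 0 → 181; mimic → 590 − 14 × 135 = -1300. IC holds (181 ≥ -1300).
1 of 2 constraints hold, so this profile is not an equilibrium.

1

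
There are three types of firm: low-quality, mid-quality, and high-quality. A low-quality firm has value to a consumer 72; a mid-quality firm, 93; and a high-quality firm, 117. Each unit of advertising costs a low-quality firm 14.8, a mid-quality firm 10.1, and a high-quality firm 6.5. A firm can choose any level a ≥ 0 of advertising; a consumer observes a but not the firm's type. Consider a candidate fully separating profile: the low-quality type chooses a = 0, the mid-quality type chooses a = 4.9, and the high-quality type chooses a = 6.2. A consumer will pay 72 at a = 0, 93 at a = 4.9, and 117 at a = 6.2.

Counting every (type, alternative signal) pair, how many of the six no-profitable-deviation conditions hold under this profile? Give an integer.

4

Low-quality (own payoff 72): to a=4.9 gives 93 − 14.8×4.9 = 20.48 → no gain ✓; to a=6.2 gives 117 − 14.8×6.2 = 25.24 → no gain ✓.
Mid-quality (own payoff 93 − 10.1×4.9 = 43.51): to a=0 gives 72 → profitable ✗; to a=6.2 gives 117 − 10.1×6.2 = 54.38 → profitable ✗.
High-quality (own payoff 117 − 6.5×6.2 = 76.7): to a=0 gives 72 → no gain ✓; to a=4.9 gives 93 − 6.5×4.9 = 61.15 → no gain ✓.
4 of the 6 constraints hold; not an equilibrium.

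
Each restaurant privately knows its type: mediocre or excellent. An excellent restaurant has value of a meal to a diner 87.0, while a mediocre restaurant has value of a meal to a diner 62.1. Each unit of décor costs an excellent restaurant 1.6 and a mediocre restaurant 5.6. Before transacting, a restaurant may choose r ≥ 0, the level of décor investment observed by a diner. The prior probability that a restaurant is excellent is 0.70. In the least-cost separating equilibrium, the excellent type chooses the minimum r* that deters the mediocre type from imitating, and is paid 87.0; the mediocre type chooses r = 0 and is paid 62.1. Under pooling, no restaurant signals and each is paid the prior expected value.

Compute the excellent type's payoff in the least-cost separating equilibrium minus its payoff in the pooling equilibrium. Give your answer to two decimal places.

0.36

Least-cost separating signal: r* solves 62.1 = 87.0 − 5.6·r*, so r* = (87.0 − 62.1)/5.6 ≈ 4.4464.
Excellent type's separating payoff: 87.0 − 1.6 × r* = 87.0 − 1.6 × (87.0 − 62.1)/5.6 = 87.0 − 39.84/5.6 ≈ 79.8857.
Pooling payoff: 0.70 × 87.0 + 0.30 × 62.1 = 79.53.
Difference: 79.8857 − 79.53 = 0.3557, i.e. 0.36 to two decimal places.
The excellent type prefers to separate.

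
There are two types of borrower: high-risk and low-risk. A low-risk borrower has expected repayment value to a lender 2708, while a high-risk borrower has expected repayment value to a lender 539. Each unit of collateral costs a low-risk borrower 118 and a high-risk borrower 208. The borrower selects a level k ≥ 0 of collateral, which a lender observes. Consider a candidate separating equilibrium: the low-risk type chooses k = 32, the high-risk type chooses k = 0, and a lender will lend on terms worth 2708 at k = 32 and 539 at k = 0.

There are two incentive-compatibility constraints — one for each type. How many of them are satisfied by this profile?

Low-risk type: signal → 2708 − 118 × 32 = -1068; deviate to 0 → 539. IC fails (-1068 < 539).
High-risk type: stay at 0 → 539; mimic → 2708 − 208 × 32 = -3948. IC holds (539 ≥ -3948).
1 of 2 constraints hold, so this profile is not an equilibrium.

1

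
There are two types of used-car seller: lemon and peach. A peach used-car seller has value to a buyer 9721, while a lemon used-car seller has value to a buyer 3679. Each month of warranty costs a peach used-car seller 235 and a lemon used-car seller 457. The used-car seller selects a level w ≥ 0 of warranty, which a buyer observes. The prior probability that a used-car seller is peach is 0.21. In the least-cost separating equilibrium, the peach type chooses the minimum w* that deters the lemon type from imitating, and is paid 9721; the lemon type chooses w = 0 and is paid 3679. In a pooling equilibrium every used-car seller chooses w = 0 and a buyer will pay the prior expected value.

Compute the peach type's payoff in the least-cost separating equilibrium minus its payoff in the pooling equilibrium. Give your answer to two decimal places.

1666.24

Least-cost separating signal: w* solves 3679 = 9721 − 457·w*, so w* = (9721 − 3679)/457 ≈ 13.2210.
Peach type's separating payoff: 9721 − 235 × w* = 9721 − 235 × (9721 − 3679)/457 = 9721 − 1419870/457 ≈ 6614.0635.
Pooling payoff: 0.21 × 9721 + 0.79 × 3679 = 4947.82.
Difference: 6614.0635 − 4947.82 = 1666.2435, i.e. 1666.24 to two decimal places.
The peach type prefers to separate.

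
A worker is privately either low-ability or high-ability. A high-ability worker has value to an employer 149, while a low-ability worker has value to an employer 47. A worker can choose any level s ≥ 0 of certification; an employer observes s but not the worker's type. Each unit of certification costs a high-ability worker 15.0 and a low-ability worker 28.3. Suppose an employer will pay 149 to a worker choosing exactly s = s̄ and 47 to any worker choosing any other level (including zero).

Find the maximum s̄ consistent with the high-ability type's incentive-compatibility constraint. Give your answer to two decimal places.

6.80

Choosing s̄ yields the high-ability type 149 − 15.0·s̄; choosing zero yields 47.
The high-ability type is indifferent at 149 − 15.0·s̄ = 47, i.e. s̄ = (149 − 47) / 15.0 = 6.80.
For any s̄ above 6.80 the high-ability type would rather pool at zero, so separation collapses.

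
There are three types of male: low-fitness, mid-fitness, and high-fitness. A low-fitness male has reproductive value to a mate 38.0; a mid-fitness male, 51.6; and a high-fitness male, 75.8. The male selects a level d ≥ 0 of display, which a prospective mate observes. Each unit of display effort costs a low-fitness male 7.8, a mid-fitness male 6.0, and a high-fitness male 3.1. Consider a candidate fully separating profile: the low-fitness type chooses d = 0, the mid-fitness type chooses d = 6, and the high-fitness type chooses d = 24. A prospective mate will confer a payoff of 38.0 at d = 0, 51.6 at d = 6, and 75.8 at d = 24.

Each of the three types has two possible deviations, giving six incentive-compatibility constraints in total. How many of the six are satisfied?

Low-fitness (own payoff 38.0): to d=6 gives 51.6 − 7.8×6 = 4.8 → no gain ✓; to d=24 gives 75.8 − 7.8×24 = -111.4 → no gain ✓.
High-fitness (own payoff 75.8 − 3.1×24 = 1.4): to d=0 gives 38.0 → profitable ✗; to d=6 gives 51.6 − 3.1×6 = 33 → profitable ✗.
Mid-fitness (own payoff 51.6 − 6.0×6 = 15.6): to d=0 gives 38.0 → profitable ✗; to d=24 gives 75.8 − 6.0×24 = -68.2 → no gain ✓.
3 of the 6 constraints hold; not an equilibrium.

3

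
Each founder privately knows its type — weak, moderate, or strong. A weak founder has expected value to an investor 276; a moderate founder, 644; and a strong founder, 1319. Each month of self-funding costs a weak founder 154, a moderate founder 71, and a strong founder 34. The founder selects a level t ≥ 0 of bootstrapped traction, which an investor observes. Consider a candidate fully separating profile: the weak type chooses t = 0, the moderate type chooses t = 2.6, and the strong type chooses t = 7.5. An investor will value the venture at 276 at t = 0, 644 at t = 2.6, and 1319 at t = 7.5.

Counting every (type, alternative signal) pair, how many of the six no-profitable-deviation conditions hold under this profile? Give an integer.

Weak (own payoff 276): to t=2.6 gives 644 − 154×2.6 = 243.6 → no gain ✓; to t=7.5 gives 1319 − 154×7.5 = 164 → no gain ✓.
Moderate (own payoff 644 − 71×2.6 = 459.4): to t=0 gives 276 → no gain ✓; to t=7.5 gives 1319 − 71×7.5 = 786.5 → profitable ✗.
Strong (own payoff 1319 − 34×7.5 = 1064): to t=0 gives 276 → no gain ✓; to t=2.6 gives 644 − 34×2.6 = 555.6 → no gain ✓.
5 of the 6 constraints hold; not an equilibrium.

5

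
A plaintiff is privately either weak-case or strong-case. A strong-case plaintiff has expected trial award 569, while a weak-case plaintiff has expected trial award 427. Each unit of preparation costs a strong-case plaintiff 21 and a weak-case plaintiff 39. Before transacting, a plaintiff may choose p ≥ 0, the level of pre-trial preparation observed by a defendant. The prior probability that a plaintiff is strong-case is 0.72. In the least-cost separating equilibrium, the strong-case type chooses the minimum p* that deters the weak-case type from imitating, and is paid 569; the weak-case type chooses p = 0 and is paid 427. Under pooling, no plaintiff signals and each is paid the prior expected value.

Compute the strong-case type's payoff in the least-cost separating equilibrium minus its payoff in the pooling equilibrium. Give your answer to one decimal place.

Least-cost separating signal: p* solves 427 = 569 − 39·p*, so p* = (569 − 427)/39 ≈ 3.6410.
Strong-case type's separating payoff: 569 − 21 × p* = 569 − 21 × (569 − 427)/39 = 569 − 2982/39 ≈ 492.538.
Pooling payoff: 0.72 × 569 + 0.28 × 427 = 529.24.
Difference: 492.538 − 529.24 = -36.702, i.e. -36.7 to one decimal place.
The strong-case type would prefer the pooling outcome.

-36.7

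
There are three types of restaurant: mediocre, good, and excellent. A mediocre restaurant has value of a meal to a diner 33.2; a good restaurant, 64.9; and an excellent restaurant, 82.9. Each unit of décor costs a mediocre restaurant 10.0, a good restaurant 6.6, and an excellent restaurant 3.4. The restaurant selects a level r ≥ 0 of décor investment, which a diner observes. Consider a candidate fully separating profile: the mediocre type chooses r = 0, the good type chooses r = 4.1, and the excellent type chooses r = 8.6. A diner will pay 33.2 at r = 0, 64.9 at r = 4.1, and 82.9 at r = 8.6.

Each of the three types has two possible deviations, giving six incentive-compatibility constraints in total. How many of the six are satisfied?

Good (own payoff 64.9 − 6.6×4.1 = 37.84): to r=0 gives 33.2 → no gain ✓; to r=8.6 gives 82.9 − 6.6×8.6 = 26.14 → no gain ✓.
Excellent (own payoff 82.9 − 3.4×8.6 = 53.66): to r=0 gives 33.2 → no gain ✓; to r=4.1 gives 64.9 − 3.4×4.1 = 50.96 → no gain ✓.
Mediocre (own payoff 33.2): to r=4.1 gives 64.9 − 10.0×4.1 = 23.9 → no gain ✓; to r=8.6 gives 82.9 − 10.0×8.6 = -3.1 → no gain ✓.
6 of the 6 constraints hold; this profile is a separating equilibrium.

6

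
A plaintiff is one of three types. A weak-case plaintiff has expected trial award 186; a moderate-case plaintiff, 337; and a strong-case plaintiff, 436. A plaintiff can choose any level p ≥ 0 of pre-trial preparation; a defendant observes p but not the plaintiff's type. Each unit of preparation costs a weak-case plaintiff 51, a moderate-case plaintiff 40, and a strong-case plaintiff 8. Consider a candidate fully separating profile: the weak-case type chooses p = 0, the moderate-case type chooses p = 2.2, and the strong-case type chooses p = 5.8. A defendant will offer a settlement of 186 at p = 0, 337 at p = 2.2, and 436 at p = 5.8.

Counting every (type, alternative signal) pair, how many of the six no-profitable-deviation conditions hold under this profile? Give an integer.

5

Weak-case (own payoff 186): to p=2.2 gives 337 − 51×2.2 = 224.8 → profitable ✗; to p=5.8 gives 436 − 51×5.8 = 140.2 → no gain ✓.
Moderate-case (own payoff 337 − 40×2.2 = 249): to p=0 gives 186 → no gain ✓; to p=5.8 gives 436 − 40×5.8 = 204 → no gain ✓.
Strong-case (own payoff 436 − 8×5.8 = 389.6): to p=0 gives 186 → no gain ✓; to p=2.2 gives 337 − 8×2.2 = 319.4 → no gain ✓.
5 of the 6 constraints hold; not an equilibrium.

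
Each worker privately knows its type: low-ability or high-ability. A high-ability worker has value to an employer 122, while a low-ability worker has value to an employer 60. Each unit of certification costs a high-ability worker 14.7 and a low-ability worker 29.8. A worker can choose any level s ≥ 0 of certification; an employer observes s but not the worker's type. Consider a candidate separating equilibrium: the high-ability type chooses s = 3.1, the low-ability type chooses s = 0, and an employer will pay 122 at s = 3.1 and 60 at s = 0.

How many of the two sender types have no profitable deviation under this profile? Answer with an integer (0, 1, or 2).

High-ability type: signal → 122 − 14.7 × 3.1 = 76.43; deviate to 0 → 60. IC holds (76.43 ≥ 60).
Low-ability type: stay at 0 → 60; mimic → 122 − 29.8 × 3.1 = 29.62. IC holds (60 ≥ 29.62).
2 of 2 constraints hold, so this is a separating equilibrium.

2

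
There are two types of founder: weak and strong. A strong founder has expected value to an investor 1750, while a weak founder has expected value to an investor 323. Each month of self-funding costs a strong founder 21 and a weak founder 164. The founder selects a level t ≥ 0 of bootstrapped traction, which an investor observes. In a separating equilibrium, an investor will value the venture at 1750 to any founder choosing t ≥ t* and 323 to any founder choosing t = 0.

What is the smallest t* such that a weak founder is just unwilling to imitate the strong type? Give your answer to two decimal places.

8.70

A weak founder choosing t = 0 receives 323.
Imitating at t* instead would pay 1750 at cost 164·t*, netting 1750 − 164·t*.
Indifference: 323 = 1750 − 164·t*, so t* = (1750 − 323) / 164 ≈ 8.70.
This is the weak type's binding incentive-compatibility constraint; any t ≥ 8.70 sustains separation on that side.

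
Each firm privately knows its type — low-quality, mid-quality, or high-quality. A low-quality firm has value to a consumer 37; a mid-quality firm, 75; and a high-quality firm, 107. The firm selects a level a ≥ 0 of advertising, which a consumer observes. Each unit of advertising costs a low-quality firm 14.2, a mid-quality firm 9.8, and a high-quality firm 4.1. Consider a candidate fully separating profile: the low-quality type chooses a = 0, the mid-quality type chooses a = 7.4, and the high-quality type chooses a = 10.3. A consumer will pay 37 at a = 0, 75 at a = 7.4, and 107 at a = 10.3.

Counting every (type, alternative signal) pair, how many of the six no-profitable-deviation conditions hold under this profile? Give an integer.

4

High-quality (own payoff 107 − 4.1×10.3 = 64.77): to a=0 gives 37 → no gain ✓; to a=7.4 gives 75 − 4.1×7.4 = 44.66 → no gain ✓.
Mid-quality (own payoff 75 − 9.8×7.4 = 2.48): to a=0 gives 37 → profitable ✗; to a=10.3 gives 107 − 9.8×10.3 = 6.06 → profitable ✗.
Low-quality (own payoff 37): to a=7.4 gives 75 − 14.2×7.4 = -30.08 → no gain ✓; to a=10.3 gives 107 − 14.2×10.3 = -39.26 → no gain ✓.
4 of the 6 constraints hold; not an equilibrium.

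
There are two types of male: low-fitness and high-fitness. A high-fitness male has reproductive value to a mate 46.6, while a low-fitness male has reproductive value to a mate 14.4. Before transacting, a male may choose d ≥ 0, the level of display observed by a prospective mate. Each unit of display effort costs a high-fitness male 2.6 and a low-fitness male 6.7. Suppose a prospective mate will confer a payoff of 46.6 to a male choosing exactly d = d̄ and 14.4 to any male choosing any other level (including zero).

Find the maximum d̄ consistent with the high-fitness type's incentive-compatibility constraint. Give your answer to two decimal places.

Choosing d̄ yields the high-fitness type 46.6 − 2.6·d̄; choosing zero yields 14.4.
The high-fitness type is indifferent at 46.6 − 2.6·d̄ = 14.4, i.e. d̄ = (46.6 − 14.4) / 2.6 ≈ 12.38.
For any d̄ above 12.38 the high-fitness type would rather pool at zero, so separation collapses.

12.38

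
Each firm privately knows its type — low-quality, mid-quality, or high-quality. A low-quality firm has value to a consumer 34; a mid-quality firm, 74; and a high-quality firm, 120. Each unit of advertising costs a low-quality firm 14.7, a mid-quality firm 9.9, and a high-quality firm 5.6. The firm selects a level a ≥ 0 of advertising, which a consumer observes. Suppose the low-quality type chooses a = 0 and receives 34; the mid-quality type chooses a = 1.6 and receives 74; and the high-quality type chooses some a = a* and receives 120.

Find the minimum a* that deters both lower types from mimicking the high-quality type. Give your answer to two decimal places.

Mid-quality type (on-path payoff 74 − 9.9×1.6 = 58.16) won't mimic when 58.16 ≥ 120 − 9.9·a*, i.e. a* ≥ 6.25.
Low-quality type (on-path payoff 34) won't mimic when 34 ≥ 120 − 14.7·a*, i.e. a* ≥ 5.85.
Both must hold, so a* = max(5.85, 6.25) = 6.25. The mid-quality type's constraint binds.

6.25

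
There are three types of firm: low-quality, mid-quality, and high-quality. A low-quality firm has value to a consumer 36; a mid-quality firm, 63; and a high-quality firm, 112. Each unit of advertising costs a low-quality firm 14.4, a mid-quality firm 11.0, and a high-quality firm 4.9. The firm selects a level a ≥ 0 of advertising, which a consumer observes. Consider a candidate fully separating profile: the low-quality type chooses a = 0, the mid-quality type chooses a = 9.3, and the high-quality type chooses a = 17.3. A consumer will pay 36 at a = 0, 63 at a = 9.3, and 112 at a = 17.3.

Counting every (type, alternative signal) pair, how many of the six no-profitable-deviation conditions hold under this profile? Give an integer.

4

Low-quality (own payoff 36): to a=9.3 gives 63 − 14.4×9.3 = -70.92 → no gain ✓; to a=17.3 gives 112 − 14.4×17.3 = -137.12 → no gain ✓.
High-quality (own payoff 112 − 4.9×17.3 = 27.23): to a=0 gives 36 → profitable ✗; to a=9.3 gives 63 − 4.9×9.3 = 17.43 → no gain ✓.
Mid-quality (own payoff 63 − 11.0×9.3 = -39.3): to a=0 gives 36 → profitable ✗; to a=17.3 gives 112 − 11.0×17.3 = -78.3 → no gain ✓.
4 of the 6 constraints hold; not an equilibrium.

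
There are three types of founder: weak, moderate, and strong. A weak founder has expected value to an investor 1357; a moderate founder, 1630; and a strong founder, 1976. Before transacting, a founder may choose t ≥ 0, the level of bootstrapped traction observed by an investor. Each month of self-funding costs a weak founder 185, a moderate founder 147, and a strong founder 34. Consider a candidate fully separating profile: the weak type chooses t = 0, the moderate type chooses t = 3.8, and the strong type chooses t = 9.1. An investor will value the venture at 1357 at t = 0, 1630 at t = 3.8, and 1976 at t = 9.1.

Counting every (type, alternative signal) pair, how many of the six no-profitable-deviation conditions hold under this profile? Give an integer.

5

Weak (own payoff 1357): to t=3.8 gives 1630 − 185×3.8 = 927 → no gain ✓; to t=9.1 gives 1976 − 185×9.1 = 292.5 → no gain ✓.
Strong (own payoff 1976 − 34×9.1 = 1666.6): to t=0 gives 1357 → no gain ✓; to t=3.8 gives 1630 − 34×3.8 = 1500.8 → no gain ✓.
Moderate (own payoff 1630 − 147×3.8 = 1071.4): to t=0 gives 1357 → profitable ✗; to t=9.1 gives 1976 − 147×9.1 = 638.3 → no gain ✓.
5 of the 6 constraints hold; not an equilibrium.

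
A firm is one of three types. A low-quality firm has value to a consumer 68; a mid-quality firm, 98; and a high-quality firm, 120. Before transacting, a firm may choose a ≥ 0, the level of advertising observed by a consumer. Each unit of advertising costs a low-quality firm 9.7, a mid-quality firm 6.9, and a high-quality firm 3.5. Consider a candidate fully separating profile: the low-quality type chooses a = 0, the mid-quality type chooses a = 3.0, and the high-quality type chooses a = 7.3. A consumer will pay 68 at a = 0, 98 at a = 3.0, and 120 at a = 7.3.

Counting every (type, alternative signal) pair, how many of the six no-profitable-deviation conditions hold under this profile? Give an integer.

5

Mid-quality (own payoff 98 − 6.9×3.0 = 77.3): to a=0 gives 68 → no gain ✓; to a=7.3 gives 120 − 6.9×7.3 = 69.63 → no gain ✓.
High-quality (own payoff 120 − 3.5×7.3 = 94.45): to a=0 gives 68 → no gain ✓; to a=3.0 gives 98 − 3.5×3.0 = 87.5 → no gain ✓.
Low-quality (own payoff 68): to a=3.0 gives 98 − 9.7×3.0 = 68.9 → profitable ✗; to a=7.3 gives 120 − 9.7×7.3 = 49.19 → no gain ✓.
5 of the 6 constraints hold; not an equilibrium.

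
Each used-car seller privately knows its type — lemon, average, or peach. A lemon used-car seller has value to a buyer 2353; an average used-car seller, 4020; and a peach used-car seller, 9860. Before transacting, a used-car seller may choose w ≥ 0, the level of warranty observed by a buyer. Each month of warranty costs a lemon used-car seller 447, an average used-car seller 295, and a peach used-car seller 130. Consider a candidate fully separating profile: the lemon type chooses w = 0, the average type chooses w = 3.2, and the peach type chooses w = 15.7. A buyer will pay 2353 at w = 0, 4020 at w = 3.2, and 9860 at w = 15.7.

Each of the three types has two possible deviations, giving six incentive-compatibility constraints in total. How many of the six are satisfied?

Average (own payoff 4020 − 295×3.2 = 3076): to w=0 gives 2353 → no gain ✓; to w=15.7 gives 9860 − 295×15.7 = 5228.5 → profitable ✗.
Lemon (own payoff 2353): to w=3.2 gives 4020 − 447×3.2 = 2589.6 → profitable ✗; to w=15.7 gives 9860 − 447×15.7 = 2842.1 → profitable ✗.
Peach (own payoff 9860 − 130×15.7 = 7819): to w=0 gives 2353 → no gain ✓; to w=3.2 gives 4020 − 130×3.2 = 3604 → no gain ✓.
3 of the 6 constraints hold; not an equilibrium.

3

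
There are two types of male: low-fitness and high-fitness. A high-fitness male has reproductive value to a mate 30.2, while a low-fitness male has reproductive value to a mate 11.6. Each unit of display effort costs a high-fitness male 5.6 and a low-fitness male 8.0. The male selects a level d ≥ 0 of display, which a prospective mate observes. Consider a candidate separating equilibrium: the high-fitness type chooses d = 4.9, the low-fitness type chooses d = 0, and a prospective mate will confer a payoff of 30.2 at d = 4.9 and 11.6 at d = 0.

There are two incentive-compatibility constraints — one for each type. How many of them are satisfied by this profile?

1

High-fitness type: signal → 30.2 − 5.6 × 4.9 = 2.76; deviate to 0 → 11.6. IC fails (2.76 < 11.6).
Low-fitness type: stay at 0 → 11.6; mimic → 30.2 − 8.0 × 4.9 = -9. IC holds (11.6 ≥ -9).
1 of 2 constraints hold, so this profile is not an equilibrium.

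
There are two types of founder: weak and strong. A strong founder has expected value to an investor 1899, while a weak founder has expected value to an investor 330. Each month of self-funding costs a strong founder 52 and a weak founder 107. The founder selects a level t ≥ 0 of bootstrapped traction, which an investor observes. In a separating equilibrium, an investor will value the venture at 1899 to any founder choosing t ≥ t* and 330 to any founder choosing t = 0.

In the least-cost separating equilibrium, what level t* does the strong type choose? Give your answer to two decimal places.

14.66

A weak founder choosing t = 0 receives 330.
Imitating at t* instead would pay 1899 at cost 107·t*, netting 1899 − 107·t*.
Indifference: 330 = 1899 − 107·t*, so t* = (1899 − 330) / 107 ≈ 14.66.
This is the weak type's binding incentive-compatibility constraint; any t ≥ 14.66 sustains separation on that side.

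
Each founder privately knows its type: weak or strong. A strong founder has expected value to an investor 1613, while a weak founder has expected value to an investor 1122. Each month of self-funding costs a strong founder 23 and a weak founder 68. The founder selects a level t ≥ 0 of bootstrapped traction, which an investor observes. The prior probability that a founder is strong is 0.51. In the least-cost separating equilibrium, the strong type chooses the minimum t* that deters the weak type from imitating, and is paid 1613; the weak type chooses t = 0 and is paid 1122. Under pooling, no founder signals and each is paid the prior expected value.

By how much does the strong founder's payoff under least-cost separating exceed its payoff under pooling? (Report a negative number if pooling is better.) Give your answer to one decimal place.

Least-cost separating signal: t* solves 1122 = 1613 − 68·t*, so t* = (1613 − 1122)/68 ≈ 7.2206.
Strong type's separating payoff: 1613 − 23 × t* = 1613 − 23 × (1613 − 1122)/68 = 1613 − 11293/68 ≈ 1446.926.
Pooling payoff: 0.51 × 1613 + 0.49 × 1122 = 1372.41.
Difference: 1446.926 − 1372.41 = 74.516, i.e. 74.5 to one decimal place.
The strong type prefers to separate.

74.5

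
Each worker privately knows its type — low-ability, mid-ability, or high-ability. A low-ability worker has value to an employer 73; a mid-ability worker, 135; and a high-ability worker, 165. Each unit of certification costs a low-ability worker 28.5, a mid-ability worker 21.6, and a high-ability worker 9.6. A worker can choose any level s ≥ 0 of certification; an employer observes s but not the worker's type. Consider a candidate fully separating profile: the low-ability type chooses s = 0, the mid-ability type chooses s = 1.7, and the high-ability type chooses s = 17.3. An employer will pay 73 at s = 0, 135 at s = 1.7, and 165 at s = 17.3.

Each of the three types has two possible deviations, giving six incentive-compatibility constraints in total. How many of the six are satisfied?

3

High-ability (own payoff 165 − 9.6×17.3 = -1.08): to s=0 gives 73 → profitable ✗; to s=1.7 gives 135 − 9.6×1.7 = 118.68 → profitable ✗.
Mid-ability (own payoff 135 − 21.6×1.7 = 98.28): to s=0 gives 73 → no gain ✓; to s=17.3 gives 165 − 21.6×17.3 = -208.68 → no gain ✓.
Low-ability (own payoff 73): to s=1.7 gives 135 − 28.5×1.7 = 86.55 → profitable ✗; to s=17.3 gives 165 − 28.5×17.3 = -328.05 → no gain ✓.
3 of the 6 constraints hold; not an equilibrium.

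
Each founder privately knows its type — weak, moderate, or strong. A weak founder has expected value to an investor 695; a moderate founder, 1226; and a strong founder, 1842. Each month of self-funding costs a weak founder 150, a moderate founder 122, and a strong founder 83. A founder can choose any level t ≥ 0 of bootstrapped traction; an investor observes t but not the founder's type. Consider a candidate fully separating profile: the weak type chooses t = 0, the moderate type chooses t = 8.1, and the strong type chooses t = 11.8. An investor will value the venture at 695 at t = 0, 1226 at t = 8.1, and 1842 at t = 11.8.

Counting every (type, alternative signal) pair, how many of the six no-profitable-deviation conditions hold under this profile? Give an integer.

Weak (own payoff 695): to t=8.1 gives 1226 − 150×8.1 = 11 → no gain ✓; to t=11.8 gives 1842 − 150×11.8 = 72 → no gain ✓.
Moderate (own payoff 1226 − 122×8.1 = 237.8): to t=0 gives 695 → profitable ✗; to t=11.8 gives 1842 − 122×11.8 = 402.4 → profitable ✗.
Strong (own payoff 1842 − 83×11.8 = 862.6): to t=0 gives 695 → no gain ✓; to t=8.1 gives 1226 − 83×8.1 = 553.7 → no gain ✓.
4 of the 6 constraints hold; not an equilibrium.

4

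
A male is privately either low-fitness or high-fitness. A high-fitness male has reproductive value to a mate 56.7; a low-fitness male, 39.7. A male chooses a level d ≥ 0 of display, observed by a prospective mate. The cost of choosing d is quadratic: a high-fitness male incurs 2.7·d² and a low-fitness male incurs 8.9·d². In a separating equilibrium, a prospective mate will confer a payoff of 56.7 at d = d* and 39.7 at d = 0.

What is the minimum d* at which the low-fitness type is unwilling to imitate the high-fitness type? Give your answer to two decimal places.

The low-fitness type at d = 0 receives 39.7; imitating at d* yields 56.7 − 8.9·d*².
Indifference: 39.7 = 56.7 − 8.9·d*², so d*² = (56.7 − 39.7) / 8.9 ≈ 1.9101.
d* = √1.9101 ≈ 1.38.

1.38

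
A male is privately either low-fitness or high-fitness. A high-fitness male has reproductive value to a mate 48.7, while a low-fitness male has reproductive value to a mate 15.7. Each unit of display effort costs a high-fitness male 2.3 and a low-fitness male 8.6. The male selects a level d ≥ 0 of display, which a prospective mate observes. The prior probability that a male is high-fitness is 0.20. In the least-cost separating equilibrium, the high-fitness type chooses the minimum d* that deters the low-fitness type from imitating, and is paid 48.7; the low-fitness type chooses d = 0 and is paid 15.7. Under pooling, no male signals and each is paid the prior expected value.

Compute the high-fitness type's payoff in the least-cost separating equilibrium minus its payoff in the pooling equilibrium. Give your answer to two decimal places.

Least-cost separating signal: d* solves 15.7 = 48.7 − 8.6·d*, so d* = (48.7 − 15.7)/8.6 ≈ 3.8372.
High-fitness type's separating payoff: 48.7 − 2.3 × d* = 48.7 − 2.3 × (48.7 − 15.7)/8.6 = 48.7 − 75.9/8.6 ≈ 39.8744.
Pooling payoff: 0.20 × 48.7 + 0.80 × 15.7 = 22.3.
Difference: 39.8744 − 22.3 = 17.5744, i.e. 17.57 to two decimal places.
The high-fitness type prefers to separate.

17.57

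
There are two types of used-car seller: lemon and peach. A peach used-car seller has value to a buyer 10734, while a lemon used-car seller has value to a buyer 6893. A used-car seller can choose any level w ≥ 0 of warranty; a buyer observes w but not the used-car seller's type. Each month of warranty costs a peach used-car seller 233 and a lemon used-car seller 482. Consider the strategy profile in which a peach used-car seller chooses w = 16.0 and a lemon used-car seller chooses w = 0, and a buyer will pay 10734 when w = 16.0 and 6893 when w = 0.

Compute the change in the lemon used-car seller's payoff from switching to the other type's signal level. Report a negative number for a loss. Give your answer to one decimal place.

-3871.0

Playing w = 0 the lemon used-car seller receives 6893.
Deviating to w = 16.0 brings payment 10734 at cost 482 × 16.0 = 7712, netting 3022.
Gain from deviating: 3022 − 6893 = -3871.0.
The gain is negative, so the lemon type's incentive-compatibility constraint is satisfied.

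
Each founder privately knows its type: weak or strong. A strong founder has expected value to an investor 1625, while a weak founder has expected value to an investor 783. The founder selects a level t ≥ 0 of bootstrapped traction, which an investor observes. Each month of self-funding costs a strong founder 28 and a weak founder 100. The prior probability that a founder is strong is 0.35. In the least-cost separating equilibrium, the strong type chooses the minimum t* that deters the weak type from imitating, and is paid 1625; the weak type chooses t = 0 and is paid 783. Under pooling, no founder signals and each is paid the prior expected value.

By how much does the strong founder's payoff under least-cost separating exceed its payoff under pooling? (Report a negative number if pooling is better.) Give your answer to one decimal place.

Least-cost separating signal: t* solves 783 = 1625 − 100·t*, so t* = (1625 − 783)/100 = 8.42.
Strong type's separating payoff: 1625 − 28 × t* = 1625 − 28 × (1625 − 783)/100 = 1625 − 23576/100 = 1389.24.
Pooling payoff: 0.35 × 1625 + 0.65 × 783 = 1077.7.
Difference: 1389.24 − 1077.7 = 311.54, i.e. 311.5 to one decimal place.
The strong type prefers to separate.

311.5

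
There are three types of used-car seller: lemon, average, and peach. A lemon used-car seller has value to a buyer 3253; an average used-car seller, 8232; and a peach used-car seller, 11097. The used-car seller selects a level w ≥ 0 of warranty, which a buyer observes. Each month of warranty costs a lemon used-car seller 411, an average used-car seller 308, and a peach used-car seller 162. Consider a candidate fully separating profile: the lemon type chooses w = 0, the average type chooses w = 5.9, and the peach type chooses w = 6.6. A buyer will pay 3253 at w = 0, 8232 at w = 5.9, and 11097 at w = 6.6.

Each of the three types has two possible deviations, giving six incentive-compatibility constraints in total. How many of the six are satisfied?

3

Lemon (own payoff 3253): to w=5.9 gives 8232 − 411×5.9 = 5807.1 → profitable ✗; to w=6.6 gives 11097 − 411×6.6 = 8384.4 → profitable ✗.
Peach (own payoff 11097 − 162×6.6 = 10027.8): to w=0 gives 3253 → no gain ✓; to w=5.9 gives 8232 − 162×5.9 = 7276.2 → no gain ✓.
Average (own payoff 8232 − 308×5.9 = 6414.8): to w=0 gives 3253 → no gain ✓; to w=6.6 gives 11097 − 308×6.6 = 9064.2 → profitable ✗.
3 of the 6 constraints hold; not an equilibrium.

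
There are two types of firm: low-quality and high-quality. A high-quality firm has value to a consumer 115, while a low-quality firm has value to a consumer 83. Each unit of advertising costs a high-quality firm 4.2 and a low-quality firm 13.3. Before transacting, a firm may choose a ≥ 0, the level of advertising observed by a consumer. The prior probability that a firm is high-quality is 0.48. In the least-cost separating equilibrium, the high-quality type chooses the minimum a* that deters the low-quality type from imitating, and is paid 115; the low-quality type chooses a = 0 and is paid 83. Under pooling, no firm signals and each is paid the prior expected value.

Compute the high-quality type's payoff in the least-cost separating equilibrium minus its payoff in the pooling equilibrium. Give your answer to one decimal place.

Least-cost separating signal: a* solves 83 = 115 − 13.3·a*, so a* = (115 − 83)/13.3 ≈ 2.4060.
High-quality type's separating payoff: 115 − 4.2 × a* = 115 − 4.2 × (115 − 83)/13.3 = 115 − 134.4/13.3 ≈ 104.895.
Pooling payoff: 0.48 × 115 + 0.52 × 83 = 98.36.
Difference: 104.895 − 98.36 = 6.535, i.e. 6.5 to one decimal place.
The high-quality type prefers to separate.

6.5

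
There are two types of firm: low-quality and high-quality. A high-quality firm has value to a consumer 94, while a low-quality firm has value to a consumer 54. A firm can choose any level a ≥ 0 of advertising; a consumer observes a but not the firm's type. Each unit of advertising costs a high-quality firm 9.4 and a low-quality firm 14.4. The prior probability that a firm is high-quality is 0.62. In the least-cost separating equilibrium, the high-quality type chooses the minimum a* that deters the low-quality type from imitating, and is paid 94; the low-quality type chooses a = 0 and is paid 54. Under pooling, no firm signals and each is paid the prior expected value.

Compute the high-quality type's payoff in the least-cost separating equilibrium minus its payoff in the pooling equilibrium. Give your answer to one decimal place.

-10.9

Least-cost separating signal: a* solves 54 = 94 − 14.4·a*, so a* = (94 − 54)/14.4 ≈ 2.7778.
High-quality type's separating payoff: 94 − 9.4 × a* = 94 − 9.4 × (94 − 54)/14.4 = 94 − 376/14.4 ≈ 67.889.
Pooling payoff: 0.62 × 94 + 0.38 × 54 = 78.8.
Difference: 67.889 − 78.8 = -10.911, i.e. -10.9 to one decimal place.
The high-quality type would prefer the pooling outcome.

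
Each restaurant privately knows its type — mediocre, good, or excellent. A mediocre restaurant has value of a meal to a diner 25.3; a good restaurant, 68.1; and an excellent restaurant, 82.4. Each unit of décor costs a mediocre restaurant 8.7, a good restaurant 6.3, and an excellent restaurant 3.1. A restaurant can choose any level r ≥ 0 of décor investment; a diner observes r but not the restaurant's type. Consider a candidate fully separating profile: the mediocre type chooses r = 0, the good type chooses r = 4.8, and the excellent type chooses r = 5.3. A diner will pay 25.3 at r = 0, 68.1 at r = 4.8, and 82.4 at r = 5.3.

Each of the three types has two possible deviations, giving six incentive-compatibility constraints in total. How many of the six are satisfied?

3

Mediocre (own payoff 25.3): to r=4.8 gives 68.1 − 8.7×4.8 = 26.34 → profitable ✗; to r=5.3 gives 82.4 − 8.7×5.3 = 36.29 → profitable ✗.
Good (own payoff 68.1 − 6.3×4.8 = 37.86): to r=0 gives 25.3 → no gain ✓; to r=5.3 gives 82.4 − 6.3×5.3 = 49.01 → profitable ✗.
Excellent (own payoff 82.4 − 3.1×5.3 = 65.97): to r=0 gives 25.3 → no gain ✓; to r=4.8 gives 68.1 − 3.1×4.8 = 53.22 → no gain ✓.
3 of the 6 constraints hold; not an equilibrium.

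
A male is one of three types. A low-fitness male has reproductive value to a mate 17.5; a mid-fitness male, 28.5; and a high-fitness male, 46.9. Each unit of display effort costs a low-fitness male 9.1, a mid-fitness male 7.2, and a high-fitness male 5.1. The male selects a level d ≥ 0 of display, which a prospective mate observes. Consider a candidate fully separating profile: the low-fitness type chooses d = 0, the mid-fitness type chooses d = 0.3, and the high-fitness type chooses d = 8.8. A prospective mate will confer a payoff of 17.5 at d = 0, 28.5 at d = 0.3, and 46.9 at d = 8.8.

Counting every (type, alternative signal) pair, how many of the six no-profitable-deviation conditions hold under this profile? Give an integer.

3

Mid-fitness (own payoff 28.5 − 7.2×0.3 = 26.34): to d=0 gives 17.5 → no gain ✓; to d=8.8 gives 46.9 − 7.2×8.8 = -16.46 → no gain ✓.
High-fitness (own payoff 46.9 − 5.1×8.8 = 2.02): to d=0 gives 17.5 → profitable ✗; to d=0.3 gives 28.5 − 5.1×0.3 = 26.97 → profitable ✗.
Low-fitness (own payoff 17.5): to d=0.3 gives 28.5 − 9.1×0.3 = 25.77 → profitable ✗; to d=8.8 gives 46.9 − 9.1×8.8 = -33.18 → no gain ✓.
3 of the 6 constraints hold; not an equilibrium.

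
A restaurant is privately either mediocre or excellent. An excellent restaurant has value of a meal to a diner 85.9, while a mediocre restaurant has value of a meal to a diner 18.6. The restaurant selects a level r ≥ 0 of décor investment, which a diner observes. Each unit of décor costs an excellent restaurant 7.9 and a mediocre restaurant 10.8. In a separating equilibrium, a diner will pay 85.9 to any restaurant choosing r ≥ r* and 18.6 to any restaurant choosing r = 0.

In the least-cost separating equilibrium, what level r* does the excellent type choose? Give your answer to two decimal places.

A mediocre restaurant choosing r = 0 receives 18.6.
Imitating at r* instead would pay 85.9 at cost 10.8·r*, netting 85.9 − 10.8·r*.
Indifference: 18.6 = 85.9 − 10.8·r*, so r* = (85.9 − 18.6) / 10.8 ≈ 6.23.
This is the mediocre type's binding incentive-compatibility constraint; any r ≥ 6.23 sustains separation on that side.

6.23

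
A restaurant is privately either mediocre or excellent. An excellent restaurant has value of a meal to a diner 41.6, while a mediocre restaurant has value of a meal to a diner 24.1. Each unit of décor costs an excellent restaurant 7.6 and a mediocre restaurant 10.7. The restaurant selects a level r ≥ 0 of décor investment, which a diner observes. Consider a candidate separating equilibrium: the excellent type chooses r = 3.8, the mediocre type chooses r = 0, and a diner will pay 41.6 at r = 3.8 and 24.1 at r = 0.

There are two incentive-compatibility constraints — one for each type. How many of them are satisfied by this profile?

Mediocre type: stay at 0 → 24.1; mimic → 41.6 − 10.7 × 3.8 = 0.94. IC holds (24.1 ≥ 0.94).
Excellent type: signal → 41.6 − 7.6 × 3.8 = 12.72; deviate to 0 → 24.1. IC fails (12.72 < 24.1).
1 of 2 constraints hold, so this profile is not an equilibrium.

1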